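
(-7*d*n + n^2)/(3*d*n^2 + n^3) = (-7*d + n)/(n*(3*d + n))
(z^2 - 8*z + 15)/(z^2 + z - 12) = (z - 5)/(z + 4)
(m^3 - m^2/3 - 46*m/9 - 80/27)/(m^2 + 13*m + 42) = (27*m^3 - 9*m^2 - 138*m - 80)/(27*(m^2 + 13*m + 42))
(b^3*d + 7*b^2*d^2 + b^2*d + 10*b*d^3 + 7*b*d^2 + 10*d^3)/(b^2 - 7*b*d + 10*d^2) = d*(b^3 + 7*b^2*d + b^2 + 10*b*d^2 + 7*b*d + 10*d^2)/(b^2 - 7*b*d + 10*d^2)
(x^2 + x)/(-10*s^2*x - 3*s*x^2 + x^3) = (x + 1)/(-10*s^2 - 3*s*x + x^2)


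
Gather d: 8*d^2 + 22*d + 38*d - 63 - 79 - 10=8*d^2 + 60*d - 152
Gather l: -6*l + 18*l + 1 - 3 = 12*l - 2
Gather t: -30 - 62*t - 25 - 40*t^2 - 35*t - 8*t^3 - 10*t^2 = -8*t^3 - 50*t^2 - 97*t - 55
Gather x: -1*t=-t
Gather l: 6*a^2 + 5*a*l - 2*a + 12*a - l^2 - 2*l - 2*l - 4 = 6*a^2 + 10*a - l^2 + l*(5*a - 4) - 4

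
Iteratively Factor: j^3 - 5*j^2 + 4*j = (j - 1)*(j^2 - 4*j) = j*(j - 1)*(j - 4)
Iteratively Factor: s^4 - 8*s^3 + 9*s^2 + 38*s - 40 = (s - 5)*(s^3 - 3*s^2 - 6*s + 8) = (s - 5)*(s - 1)*(s^2 - 2*s - 8) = (s - 5)*(s - 4)*(s - 1)*(s + 2)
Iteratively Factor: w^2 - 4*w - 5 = (w + 1)*(w - 5)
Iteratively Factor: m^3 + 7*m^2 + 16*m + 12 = (m + 2)*(m^2 + 5*m + 6) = (m + 2)^2*(m + 3)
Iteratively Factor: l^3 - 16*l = (l + 4)*(l^2 - 4*l) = l*(l + 4)*(l - 4)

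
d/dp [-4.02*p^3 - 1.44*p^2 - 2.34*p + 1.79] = -12.06*p^2 - 2.88*p - 2.34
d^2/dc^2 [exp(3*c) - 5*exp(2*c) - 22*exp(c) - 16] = (9*exp(2*c) - 20*exp(c) - 22)*exp(c)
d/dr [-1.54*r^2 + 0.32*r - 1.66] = 0.32 - 3.08*r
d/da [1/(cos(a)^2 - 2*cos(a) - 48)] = 2*(cos(a) - 1)*sin(a)/(sin(a)^2 + 2*cos(a) + 47)^2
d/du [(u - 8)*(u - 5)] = 2*u - 13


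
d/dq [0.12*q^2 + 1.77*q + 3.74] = 0.24*q + 1.77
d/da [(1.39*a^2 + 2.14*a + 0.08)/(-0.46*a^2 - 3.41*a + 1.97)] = (-3.7555*a^2 + 5.5502*a + 4.4886)/(0.2116*a^4 + 3.1372*a^3 + 9.8157*a^2 - 13.4354*a + 3.8809)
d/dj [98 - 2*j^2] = -4*j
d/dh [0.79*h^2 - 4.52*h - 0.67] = 1.58*h - 4.52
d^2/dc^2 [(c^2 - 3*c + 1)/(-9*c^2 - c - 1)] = 8*(63*c^3 - 54*c^2 - 27*c + 1)/(729*c^6 + 243*c^5 + 270*c^4 + 55*c^3 + 30*c^2 + 3*c + 1)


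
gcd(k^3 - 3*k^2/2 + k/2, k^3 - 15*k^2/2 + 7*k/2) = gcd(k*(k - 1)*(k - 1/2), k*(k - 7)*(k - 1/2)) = k^2 - k/2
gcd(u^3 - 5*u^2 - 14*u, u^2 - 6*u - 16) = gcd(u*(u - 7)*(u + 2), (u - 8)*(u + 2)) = u + 2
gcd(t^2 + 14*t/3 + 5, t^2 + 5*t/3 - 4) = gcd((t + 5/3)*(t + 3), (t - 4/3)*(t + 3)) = t + 3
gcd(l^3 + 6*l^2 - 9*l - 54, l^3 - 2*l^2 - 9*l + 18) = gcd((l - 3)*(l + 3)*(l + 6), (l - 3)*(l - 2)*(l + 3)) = l^2 - 9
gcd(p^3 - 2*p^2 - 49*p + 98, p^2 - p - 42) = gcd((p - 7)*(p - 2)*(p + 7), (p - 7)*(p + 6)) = p - 7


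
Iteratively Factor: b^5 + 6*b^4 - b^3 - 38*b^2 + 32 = (b + 4)*(b^4 + 2*b^3 - 9*b^2 - 2*b + 8) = (b - 1)*(b + 4)*(b^3 + 3*b^2 - 6*b - 8) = (b - 1)*(b + 4)^2*(b^2 - b - 2) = (b - 2)*(b - 1)*(b + 4)^2*(b + 1)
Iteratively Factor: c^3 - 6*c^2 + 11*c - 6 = (c - 3)*(c^2 - 3*c + 2) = (c - 3)*(c - 2)*(c - 1)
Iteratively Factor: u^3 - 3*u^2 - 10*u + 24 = (u + 3)*(u^2 - 6*u + 8) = (u - 2)*(u + 3)*(u - 4)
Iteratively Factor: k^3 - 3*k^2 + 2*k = (k - 2)*(k^2 - k) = k*(k - 2)*(k - 1)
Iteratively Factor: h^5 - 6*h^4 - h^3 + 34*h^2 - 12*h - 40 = (h + 1)*(h^4 - 7*h^3 + 6*h^2 + 28*h - 40) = (h + 1)*(h + 2)*(h^3 - 9*h^2 + 24*h - 20) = (h - 2)*(h + 1)*(h + 2)*(h^2 - 7*h + 10) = (h - 5)*(h - 2)*(h + 1)*(h + 2)*(h - 2)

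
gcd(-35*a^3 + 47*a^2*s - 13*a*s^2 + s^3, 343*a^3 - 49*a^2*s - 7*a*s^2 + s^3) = -7*a + s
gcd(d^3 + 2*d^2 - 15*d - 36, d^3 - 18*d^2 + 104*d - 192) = d - 4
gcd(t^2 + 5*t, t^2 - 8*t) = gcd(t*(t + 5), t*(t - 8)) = t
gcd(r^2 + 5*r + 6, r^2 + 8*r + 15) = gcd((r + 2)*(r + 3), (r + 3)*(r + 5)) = r + 3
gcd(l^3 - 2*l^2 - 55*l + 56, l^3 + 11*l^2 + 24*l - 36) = l - 1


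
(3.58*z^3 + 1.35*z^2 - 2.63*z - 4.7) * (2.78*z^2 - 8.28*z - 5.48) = 9.9524*z^5 - 25.8894*z^4 - 38.1078*z^3 + 1.3124*z^2 + 53.3284*z + 25.756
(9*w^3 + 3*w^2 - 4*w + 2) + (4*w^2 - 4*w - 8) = 9*w^3 + 7*w^2 - 8*w - 6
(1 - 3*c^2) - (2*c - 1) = -3*c^2 - 2*c + 2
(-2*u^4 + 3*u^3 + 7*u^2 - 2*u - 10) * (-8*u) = 16*u^5 - 24*u^4 - 56*u^3 + 16*u^2 + 80*u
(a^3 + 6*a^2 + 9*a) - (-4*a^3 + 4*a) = 5*a^3 + 6*a^2 + 5*a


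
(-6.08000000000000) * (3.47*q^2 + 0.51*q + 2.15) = -21.0976*q^2 - 3.1008*q - 13.072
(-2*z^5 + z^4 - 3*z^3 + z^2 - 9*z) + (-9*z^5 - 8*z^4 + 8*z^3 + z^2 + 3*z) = -11*z^5 - 7*z^4 + 5*z^3 + 2*z^2 - 6*z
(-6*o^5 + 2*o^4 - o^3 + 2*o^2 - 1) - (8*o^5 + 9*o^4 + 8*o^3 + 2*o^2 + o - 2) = -14*o^5 - 7*o^4 - 9*o^3 - o + 1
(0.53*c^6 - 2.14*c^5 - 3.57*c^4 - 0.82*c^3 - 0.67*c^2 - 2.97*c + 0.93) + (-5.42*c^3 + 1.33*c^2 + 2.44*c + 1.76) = 0.53*c^6 - 2.14*c^5 - 3.57*c^4 - 6.24*c^3 + 0.66*c^2 - 0.53*c + 2.69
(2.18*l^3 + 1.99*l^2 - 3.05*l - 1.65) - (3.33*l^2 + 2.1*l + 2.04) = 2.18*l^3 - 1.34*l^2 - 5.15*l - 3.69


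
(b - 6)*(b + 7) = b^2 + b - 42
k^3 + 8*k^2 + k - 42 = (k - 2)*(k + 3)*(k + 7)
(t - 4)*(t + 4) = t^2 - 16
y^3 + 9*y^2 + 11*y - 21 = (y - 1)*(y + 3)*(y + 7)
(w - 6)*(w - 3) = w^2 - 9*w + 18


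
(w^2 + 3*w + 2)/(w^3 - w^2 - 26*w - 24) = (w + 2)/(w^2 - 2*w - 24)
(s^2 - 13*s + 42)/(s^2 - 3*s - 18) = (s - 7)/(s + 3)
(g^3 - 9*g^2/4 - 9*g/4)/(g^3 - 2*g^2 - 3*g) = (g + 3/4)/(g + 1)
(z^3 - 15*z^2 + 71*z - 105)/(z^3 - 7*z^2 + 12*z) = (z^2 - 12*z + 35)/(z*(z - 4))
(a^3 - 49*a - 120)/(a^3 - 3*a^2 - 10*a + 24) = (a^2 - 3*a - 40)/(a^2 - 6*a + 8)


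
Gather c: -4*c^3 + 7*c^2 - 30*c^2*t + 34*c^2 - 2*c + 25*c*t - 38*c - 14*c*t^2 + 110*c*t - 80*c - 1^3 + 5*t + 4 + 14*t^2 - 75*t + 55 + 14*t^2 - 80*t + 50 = -4*c^3 + c^2*(41 - 30*t) + c*(-14*t^2 + 135*t - 120) + 28*t^2 - 150*t + 108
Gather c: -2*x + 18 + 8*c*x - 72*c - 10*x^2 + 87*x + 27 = c*(8*x - 72) - 10*x^2 + 85*x + 45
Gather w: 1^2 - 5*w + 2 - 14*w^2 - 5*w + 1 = -14*w^2 - 10*w + 4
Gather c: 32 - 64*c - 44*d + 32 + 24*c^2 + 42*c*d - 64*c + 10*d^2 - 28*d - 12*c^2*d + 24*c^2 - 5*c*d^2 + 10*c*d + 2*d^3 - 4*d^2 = c^2*(48 - 12*d) + c*(-5*d^2 + 52*d - 128) + 2*d^3 + 6*d^2 - 72*d + 64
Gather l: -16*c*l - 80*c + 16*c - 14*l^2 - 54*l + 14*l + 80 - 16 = -64*c - 14*l^2 + l*(-16*c - 40) + 64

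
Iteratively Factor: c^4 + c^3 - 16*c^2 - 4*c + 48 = (c - 3)*(c^3 + 4*c^2 - 4*c - 16) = (c - 3)*(c + 4)*(c^2 - 4) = (c - 3)*(c + 2)*(c + 4)*(c - 2)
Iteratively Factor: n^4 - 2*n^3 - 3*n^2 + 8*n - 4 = (n - 2)*(n^3 - 3*n + 2) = (n - 2)*(n - 1)*(n^2 + n - 2) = (n - 2)*(n - 1)*(n + 2)*(n - 1)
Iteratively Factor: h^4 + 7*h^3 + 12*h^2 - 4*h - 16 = (h + 2)*(h^3 + 5*h^2 + 2*h - 8) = (h + 2)^2*(h^2 + 3*h - 4) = (h - 1)*(h + 2)^2*(h + 4)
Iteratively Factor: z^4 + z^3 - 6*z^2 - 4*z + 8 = (z + 2)*(z^3 - z^2 - 4*z + 4) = (z - 1)*(z + 2)*(z^2 - 4) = (z - 1)*(z + 2)^2*(z - 2)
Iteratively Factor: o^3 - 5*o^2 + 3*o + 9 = (o + 1)*(o^2 - 6*o + 9) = (o - 3)*(o + 1)*(o - 3)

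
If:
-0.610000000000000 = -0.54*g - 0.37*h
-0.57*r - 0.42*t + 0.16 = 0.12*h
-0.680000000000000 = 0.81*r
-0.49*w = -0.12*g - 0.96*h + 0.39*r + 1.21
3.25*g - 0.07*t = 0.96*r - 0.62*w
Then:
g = -1.01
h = 3.12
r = -0.84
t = 0.63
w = 4.07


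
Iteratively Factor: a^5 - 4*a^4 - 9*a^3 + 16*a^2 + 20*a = (a + 2)*(a^4 - 6*a^3 + 3*a^2 + 10*a) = (a - 5)*(a + 2)*(a^3 - a^2 - 2*a) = a*(a - 5)*(a + 2)*(a^2 - a - 2) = a*(a - 5)*(a - 2)*(a + 2)*(a + 1)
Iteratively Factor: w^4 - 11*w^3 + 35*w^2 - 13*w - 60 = (w - 3)*(w^3 - 8*w^2 + 11*w + 20) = (w - 3)*(w + 1)*(w^2 - 9*w + 20) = (w - 5)*(w - 3)*(w + 1)*(w - 4)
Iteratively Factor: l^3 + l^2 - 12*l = (l)*(l^2 + l - 12) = l*(l - 3)*(l + 4)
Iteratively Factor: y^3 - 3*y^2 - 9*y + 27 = (y + 3)*(y^2 - 6*y + 9) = (y - 3)*(y + 3)*(y - 3)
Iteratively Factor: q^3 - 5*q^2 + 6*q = (q - 2)*(q^2 - 3*q) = (q - 3)*(q - 2)*(q)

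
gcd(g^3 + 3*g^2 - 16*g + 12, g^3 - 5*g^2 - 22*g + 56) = g - 2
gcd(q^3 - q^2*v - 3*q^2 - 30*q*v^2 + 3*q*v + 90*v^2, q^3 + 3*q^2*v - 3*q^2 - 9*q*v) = q - 3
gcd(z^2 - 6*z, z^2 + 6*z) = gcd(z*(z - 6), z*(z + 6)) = z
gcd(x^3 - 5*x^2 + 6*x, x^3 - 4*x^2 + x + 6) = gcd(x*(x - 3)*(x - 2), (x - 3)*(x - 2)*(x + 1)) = x^2 - 5*x + 6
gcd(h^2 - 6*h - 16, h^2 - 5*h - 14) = h + 2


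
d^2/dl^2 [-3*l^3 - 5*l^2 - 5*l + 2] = -18*l - 10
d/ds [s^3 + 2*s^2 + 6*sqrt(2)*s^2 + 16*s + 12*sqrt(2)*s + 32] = 3*s^2 + 4*s + 12*sqrt(2)*s + 16 + 12*sqrt(2)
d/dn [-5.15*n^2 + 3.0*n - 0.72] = 3.0 - 10.3*n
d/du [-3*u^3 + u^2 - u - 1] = -9*u^2 + 2*u - 1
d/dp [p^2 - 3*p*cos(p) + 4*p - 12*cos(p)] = 3*p*sin(p) + 2*p + 12*sin(p) - 3*cos(p) + 4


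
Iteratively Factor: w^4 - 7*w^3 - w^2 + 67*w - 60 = (w - 5)*(w^3 - 2*w^2 - 11*w + 12) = (w - 5)*(w - 1)*(w^2 - w - 12) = (w - 5)*(w - 1)*(w + 3)*(w - 4)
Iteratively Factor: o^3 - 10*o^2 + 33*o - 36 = (o - 3)*(o^2 - 7*o + 12) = (o - 3)^2*(o - 4)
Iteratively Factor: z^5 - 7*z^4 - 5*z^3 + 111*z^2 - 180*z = (z + 4)*(z^4 - 11*z^3 + 39*z^2 - 45*z) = (z - 3)*(z + 4)*(z^3 - 8*z^2 + 15*z) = z*(z - 3)*(z + 4)*(z^2 - 8*z + 15) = z*(z - 3)^2*(z + 4)*(z - 5)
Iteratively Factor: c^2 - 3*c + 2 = (c - 2)*(c - 1)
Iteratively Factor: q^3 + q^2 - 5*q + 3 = (q + 3)*(q^2 - 2*q + 1) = (q - 1)*(q + 3)*(q - 1)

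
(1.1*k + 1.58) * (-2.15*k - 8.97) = -2.365*k^2 - 13.264*k - 14.1726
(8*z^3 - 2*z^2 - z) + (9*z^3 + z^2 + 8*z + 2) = 17*z^3 - z^2 + 7*z + 2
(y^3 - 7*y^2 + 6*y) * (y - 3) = y^4 - 10*y^3 + 27*y^2 - 18*y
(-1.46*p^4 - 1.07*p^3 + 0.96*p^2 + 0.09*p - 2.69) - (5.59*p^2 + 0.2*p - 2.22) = -1.46*p^4 - 1.07*p^3 - 4.63*p^2 - 0.11*p - 0.47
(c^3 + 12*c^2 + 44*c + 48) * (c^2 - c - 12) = c^5 + 11*c^4 + 20*c^3 - 140*c^2 - 576*c - 576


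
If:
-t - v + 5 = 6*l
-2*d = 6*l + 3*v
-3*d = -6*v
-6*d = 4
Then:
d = -2/3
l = 7/18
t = 3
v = -1/3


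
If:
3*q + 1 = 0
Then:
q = -1/3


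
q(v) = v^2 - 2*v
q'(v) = 2*v - 2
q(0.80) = -0.96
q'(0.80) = -0.40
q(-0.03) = 0.06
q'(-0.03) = -2.06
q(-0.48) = 1.19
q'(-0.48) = -2.96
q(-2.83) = 13.67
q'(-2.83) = -7.66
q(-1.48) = 5.15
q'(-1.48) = -4.96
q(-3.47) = 18.98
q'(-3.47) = -8.94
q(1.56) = -0.69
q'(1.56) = 1.12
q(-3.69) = 21.00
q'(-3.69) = -9.38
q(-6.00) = 48.00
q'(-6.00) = -14.00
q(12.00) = 120.00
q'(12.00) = 22.00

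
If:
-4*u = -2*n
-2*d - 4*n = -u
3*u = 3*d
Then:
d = 0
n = 0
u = 0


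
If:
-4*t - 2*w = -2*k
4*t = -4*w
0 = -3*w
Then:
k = 0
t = 0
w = 0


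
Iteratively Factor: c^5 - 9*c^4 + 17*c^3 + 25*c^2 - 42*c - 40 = (c + 1)*(c^4 - 10*c^3 + 27*c^2 - 2*c - 40) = (c - 4)*(c + 1)*(c^3 - 6*c^2 + 3*c + 10) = (c - 4)*(c - 2)*(c + 1)*(c^2 - 4*c - 5) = (c - 5)*(c - 4)*(c - 2)*(c + 1)*(c + 1)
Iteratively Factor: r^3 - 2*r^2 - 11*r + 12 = (r + 3)*(r^2 - 5*r + 4) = (r - 1)*(r + 3)*(r - 4)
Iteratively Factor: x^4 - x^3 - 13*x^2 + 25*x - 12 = (x - 1)*(x^3 - 13*x + 12) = (x - 3)*(x - 1)*(x^2 + 3*x - 4) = (x - 3)*(x - 1)^2*(x + 4)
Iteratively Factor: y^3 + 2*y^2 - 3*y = (y - 1)*(y^2 + 3*y) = (y - 1)*(y + 3)*(y)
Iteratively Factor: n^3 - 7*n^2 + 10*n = (n)*(n^2 - 7*n + 10) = n*(n - 5)*(n - 2)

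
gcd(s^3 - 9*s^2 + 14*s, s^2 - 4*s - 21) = s - 7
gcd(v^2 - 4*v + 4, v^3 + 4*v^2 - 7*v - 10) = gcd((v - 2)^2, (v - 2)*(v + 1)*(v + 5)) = v - 2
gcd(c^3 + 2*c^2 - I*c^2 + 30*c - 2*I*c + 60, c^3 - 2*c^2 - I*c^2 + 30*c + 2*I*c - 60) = c^2 - I*c + 30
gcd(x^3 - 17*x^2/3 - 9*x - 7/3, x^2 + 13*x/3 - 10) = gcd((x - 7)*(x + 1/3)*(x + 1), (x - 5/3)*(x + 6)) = 1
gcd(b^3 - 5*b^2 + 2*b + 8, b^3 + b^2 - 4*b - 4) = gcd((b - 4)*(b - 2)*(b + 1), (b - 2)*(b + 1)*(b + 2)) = b^2 - b - 2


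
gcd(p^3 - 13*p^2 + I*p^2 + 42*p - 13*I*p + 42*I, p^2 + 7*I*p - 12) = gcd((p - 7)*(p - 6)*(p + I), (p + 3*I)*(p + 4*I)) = 1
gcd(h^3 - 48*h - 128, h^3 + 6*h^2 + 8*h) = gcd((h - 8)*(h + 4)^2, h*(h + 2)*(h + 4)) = h + 4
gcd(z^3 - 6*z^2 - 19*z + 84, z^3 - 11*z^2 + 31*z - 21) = z^2 - 10*z + 21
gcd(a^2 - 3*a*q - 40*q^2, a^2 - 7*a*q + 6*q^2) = 1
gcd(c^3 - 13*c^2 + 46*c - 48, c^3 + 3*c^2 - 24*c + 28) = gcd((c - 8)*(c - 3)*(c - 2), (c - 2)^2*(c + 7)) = c - 2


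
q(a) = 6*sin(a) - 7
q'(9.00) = -5.47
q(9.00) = -4.53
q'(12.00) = 5.06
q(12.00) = -10.22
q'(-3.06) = -5.98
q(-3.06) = -7.49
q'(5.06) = 2.04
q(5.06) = -12.64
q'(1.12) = 2.61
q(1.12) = -1.60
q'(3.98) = -4.01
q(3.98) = -11.46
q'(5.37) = 3.67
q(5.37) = -11.75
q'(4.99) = 1.64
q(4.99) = -12.77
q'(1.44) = 0.78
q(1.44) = -1.05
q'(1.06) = 2.93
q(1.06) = -1.77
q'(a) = 6*cos(a)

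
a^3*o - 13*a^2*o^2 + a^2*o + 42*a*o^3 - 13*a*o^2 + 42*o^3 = (a - 7*o)*(a - 6*o)*(a*o + o)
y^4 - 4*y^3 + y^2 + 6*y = y*(y - 3)*(y - 2)*(y + 1)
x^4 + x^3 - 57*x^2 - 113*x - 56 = (x - 8)*(x + 1)^2*(x + 7)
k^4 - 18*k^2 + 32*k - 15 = (k - 3)*(k - 1)^2*(k + 5)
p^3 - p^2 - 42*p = p*(p - 7)*(p + 6)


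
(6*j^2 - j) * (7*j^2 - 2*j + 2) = 42*j^4 - 19*j^3 + 14*j^2 - 2*j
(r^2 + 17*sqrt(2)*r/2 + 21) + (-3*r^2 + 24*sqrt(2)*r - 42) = -2*r^2 + 65*sqrt(2)*r/2 - 21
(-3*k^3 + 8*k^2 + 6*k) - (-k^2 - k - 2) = -3*k^3 + 9*k^2 + 7*k + 2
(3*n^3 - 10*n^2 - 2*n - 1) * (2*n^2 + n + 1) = 6*n^5 - 17*n^4 - 11*n^3 - 14*n^2 - 3*n - 1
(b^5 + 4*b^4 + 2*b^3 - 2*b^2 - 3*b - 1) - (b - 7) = b^5 + 4*b^4 + 2*b^3 - 2*b^2 - 4*b + 6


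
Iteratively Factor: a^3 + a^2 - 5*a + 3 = (a + 3)*(a^2 - 2*a + 1) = (a - 1)*(a + 3)*(a - 1)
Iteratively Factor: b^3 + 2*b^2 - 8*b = (b)*(b^2 + 2*b - 8) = b*(b + 4)*(b - 2)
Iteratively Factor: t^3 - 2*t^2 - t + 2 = (t + 1)*(t^2 - 3*t + 2) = (t - 2)*(t + 1)*(t - 1)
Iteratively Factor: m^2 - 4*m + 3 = (m - 1)*(m - 3)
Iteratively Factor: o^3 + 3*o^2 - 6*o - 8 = (o - 2)*(o^2 + 5*o + 4) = (o - 2)*(o + 1)*(o + 4)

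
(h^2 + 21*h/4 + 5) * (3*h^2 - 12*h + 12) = 3*h^4 + 15*h^3/4 - 36*h^2 + 3*h + 60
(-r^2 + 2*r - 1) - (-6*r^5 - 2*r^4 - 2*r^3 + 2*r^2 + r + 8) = 6*r^5 + 2*r^4 + 2*r^3 - 3*r^2 + r - 9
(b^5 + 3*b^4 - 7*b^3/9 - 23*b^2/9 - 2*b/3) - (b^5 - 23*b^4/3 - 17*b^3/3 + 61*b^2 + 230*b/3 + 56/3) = 32*b^4/3 + 44*b^3/9 - 572*b^2/9 - 232*b/3 - 56/3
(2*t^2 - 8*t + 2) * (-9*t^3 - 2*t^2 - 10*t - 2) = -18*t^5 + 68*t^4 - 22*t^3 + 72*t^2 - 4*t - 4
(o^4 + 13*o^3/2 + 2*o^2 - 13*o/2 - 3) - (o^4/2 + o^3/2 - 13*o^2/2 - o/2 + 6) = o^4/2 + 6*o^3 + 17*o^2/2 - 6*o - 9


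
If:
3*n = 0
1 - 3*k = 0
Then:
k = 1/3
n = 0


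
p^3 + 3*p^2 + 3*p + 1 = (p + 1)^3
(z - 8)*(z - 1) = z^2 - 9*z + 8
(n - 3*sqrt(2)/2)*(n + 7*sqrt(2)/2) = n^2 + 2*sqrt(2)*n - 21/2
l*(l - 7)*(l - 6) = l^3 - 13*l^2 + 42*l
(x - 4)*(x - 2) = x^2 - 6*x + 8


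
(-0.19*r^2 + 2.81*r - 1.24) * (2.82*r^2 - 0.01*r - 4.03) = -0.5358*r^4 + 7.9261*r^3 - 2.7592*r^2 - 11.3119*r + 4.9972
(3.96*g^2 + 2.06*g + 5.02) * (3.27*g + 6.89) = 12.9492*g^3 + 34.0206*g^2 + 30.6088*g + 34.5878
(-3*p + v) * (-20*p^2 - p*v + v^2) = 60*p^3 - 17*p^2*v - 4*p*v^2 + v^3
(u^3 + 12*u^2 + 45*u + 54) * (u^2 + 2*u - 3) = u^5 + 14*u^4 + 66*u^3 + 108*u^2 - 27*u - 162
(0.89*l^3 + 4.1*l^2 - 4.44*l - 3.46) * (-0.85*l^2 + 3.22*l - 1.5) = -0.7565*l^5 - 0.619199999999999*l^4 + 15.641*l^3 - 17.5058*l^2 - 4.4812*l + 5.19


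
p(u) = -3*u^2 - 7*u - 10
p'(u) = -6*u - 7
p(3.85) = -81.42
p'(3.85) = -30.10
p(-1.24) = -5.93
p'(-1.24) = 0.44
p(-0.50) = -7.25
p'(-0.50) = -4.00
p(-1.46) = -6.17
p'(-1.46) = 1.76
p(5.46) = -137.65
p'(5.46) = -39.76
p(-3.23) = -18.69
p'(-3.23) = 12.38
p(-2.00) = -8.00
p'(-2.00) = 5.00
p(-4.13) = -32.26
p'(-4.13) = 17.78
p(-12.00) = -358.00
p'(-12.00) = 65.00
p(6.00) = -160.00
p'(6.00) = -43.00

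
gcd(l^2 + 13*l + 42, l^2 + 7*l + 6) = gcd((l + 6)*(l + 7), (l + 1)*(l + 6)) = l + 6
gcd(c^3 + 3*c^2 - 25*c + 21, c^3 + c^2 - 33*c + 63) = c^2 + 4*c - 21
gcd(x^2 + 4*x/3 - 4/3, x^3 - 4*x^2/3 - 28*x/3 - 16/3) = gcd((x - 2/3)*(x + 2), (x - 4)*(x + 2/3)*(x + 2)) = x + 2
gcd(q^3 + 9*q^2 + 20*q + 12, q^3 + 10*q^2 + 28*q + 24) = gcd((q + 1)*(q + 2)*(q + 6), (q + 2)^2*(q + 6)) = q^2 + 8*q + 12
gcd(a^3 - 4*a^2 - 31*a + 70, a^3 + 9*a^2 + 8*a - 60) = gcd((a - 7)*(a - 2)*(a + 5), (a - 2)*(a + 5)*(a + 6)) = a^2 + 3*a - 10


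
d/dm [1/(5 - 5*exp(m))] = 1/(20*sinh(m/2)^2)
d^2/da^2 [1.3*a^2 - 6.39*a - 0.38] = 2.60000000000000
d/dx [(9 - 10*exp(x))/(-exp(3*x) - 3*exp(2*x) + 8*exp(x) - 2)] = (-20*exp(3*x) - 3*exp(2*x) + 54*exp(x) - 52)*exp(x)/(exp(6*x) + 6*exp(5*x) - 7*exp(4*x) - 44*exp(3*x) + 76*exp(2*x) - 32*exp(x) + 4)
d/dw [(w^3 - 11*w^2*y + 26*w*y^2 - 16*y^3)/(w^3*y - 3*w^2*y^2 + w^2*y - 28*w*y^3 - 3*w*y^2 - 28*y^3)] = ((-3*w^2 + 22*w*y - 26*y^2)*(-w^3 + 3*w^2*y - w^2 + 28*w*y^2 + 3*w*y + 28*y^2) + (w^3 - 11*w^2*y + 26*w*y^2 - 16*y^3)*(-3*w^2 + 6*w*y - 2*w + 28*y^2 + 3*y))/(y*(-w^3 + 3*w^2*y - w^2 + 28*w*y^2 + 3*w*y + 28*y^2)^2)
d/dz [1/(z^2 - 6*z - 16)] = 2*(3 - z)/(-z^2 + 6*z + 16)^2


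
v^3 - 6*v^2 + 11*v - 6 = (v - 3)*(v - 2)*(v - 1)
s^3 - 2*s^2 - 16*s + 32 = (s - 4)*(s - 2)*(s + 4)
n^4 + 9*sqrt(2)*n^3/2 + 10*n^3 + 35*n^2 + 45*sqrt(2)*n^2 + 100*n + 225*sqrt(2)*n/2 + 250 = (n + 5)^2*(n + 2*sqrt(2))*(n + 5*sqrt(2)/2)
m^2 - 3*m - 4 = (m - 4)*(m + 1)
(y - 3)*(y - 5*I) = y^2 - 3*y - 5*I*y + 15*I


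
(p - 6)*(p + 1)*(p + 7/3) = p^3 - 8*p^2/3 - 53*p/3 - 14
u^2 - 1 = (u - 1)*(u + 1)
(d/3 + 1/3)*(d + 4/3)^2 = d^3/3 + 11*d^2/9 + 40*d/27 + 16/27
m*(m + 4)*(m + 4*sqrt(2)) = m^3 + 4*m^2 + 4*sqrt(2)*m^2 + 16*sqrt(2)*m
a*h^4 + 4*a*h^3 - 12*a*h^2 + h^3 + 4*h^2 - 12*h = h*(h - 2)*(h + 6)*(a*h + 1)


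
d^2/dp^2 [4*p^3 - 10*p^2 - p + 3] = 24*p - 20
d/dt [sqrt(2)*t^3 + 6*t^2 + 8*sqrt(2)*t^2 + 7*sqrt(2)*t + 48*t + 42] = 3*sqrt(2)*t^2 + 12*t + 16*sqrt(2)*t + 7*sqrt(2) + 48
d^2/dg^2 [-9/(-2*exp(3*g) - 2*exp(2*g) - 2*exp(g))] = 9*(-(exp(2*g) + exp(g) + 1)*(9*exp(2*g) + 4*exp(g) + 1) + 2*(3*exp(2*g) + 2*exp(g) + 1)^2)*exp(-g)/(2*(exp(2*g) + exp(g) + 1)^3)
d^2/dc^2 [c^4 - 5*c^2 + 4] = 12*c^2 - 10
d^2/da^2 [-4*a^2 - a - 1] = -8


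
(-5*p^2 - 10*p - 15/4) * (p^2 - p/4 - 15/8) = -5*p^4 - 35*p^3/4 + 65*p^2/8 + 315*p/16 + 225/32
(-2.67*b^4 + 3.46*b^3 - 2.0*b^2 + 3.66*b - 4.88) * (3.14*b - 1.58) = -8.3838*b^5 + 15.083*b^4 - 11.7468*b^3 + 14.6524*b^2 - 21.106*b + 7.7104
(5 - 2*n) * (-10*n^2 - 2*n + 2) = 20*n^3 - 46*n^2 - 14*n + 10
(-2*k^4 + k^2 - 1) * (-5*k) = 10*k^5 - 5*k^3 + 5*k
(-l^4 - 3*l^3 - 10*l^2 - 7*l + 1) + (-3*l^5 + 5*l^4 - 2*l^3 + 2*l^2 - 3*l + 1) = -3*l^5 + 4*l^4 - 5*l^3 - 8*l^2 - 10*l + 2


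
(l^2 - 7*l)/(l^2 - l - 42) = l/(l + 6)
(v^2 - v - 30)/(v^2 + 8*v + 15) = (v - 6)/(v + 3)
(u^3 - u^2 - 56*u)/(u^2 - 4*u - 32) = u*(u + 7)/(u + 4)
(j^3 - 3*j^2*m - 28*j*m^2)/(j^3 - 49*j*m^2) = (j + 4*m)/(j + 7*m)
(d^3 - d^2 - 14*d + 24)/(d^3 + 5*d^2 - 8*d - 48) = (d - 2)/(d + 4)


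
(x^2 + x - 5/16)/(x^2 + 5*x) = (x^2 + x - 5/16)/(x*(x + 5))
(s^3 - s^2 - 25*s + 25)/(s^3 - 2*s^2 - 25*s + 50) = (s - 1)/(s - 2)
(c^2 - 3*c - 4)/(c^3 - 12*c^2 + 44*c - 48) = (c + 1)/(c^2 - 8*c + 12)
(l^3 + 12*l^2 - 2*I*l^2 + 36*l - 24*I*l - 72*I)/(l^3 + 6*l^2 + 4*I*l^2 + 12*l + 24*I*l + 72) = (l + 6)/(l + 6*I)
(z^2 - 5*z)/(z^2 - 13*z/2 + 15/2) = 2*z/(2*z - 3)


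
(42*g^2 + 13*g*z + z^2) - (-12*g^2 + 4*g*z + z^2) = 54*g^2 + 9*g*z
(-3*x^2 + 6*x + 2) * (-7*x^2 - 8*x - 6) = 21*x^4 - 18*x^3 - 44*x^2 - 52*x - 12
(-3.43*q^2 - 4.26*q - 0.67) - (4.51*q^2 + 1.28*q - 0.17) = -7.94*q^2 - 5.54*q - 0.5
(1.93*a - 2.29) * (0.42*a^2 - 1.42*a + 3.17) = 0.8106*a^3 - 3.7024*a^2 + 9.3699*a - 7.2593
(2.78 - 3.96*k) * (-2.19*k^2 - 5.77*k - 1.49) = 8.6724*k^3 + 16.761*k^2 - 10.1402*k - 4.1422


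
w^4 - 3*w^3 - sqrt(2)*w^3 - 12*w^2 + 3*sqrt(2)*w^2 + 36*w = w*(w - 3)*(w - 3*sqrt(2))*(w + 2*sqrt(2))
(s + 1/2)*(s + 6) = s^2 + 13*s/2 + 3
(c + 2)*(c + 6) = c^2 + 8*c + 12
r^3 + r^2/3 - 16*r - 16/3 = (r - 4)*(r + 1/3)*(r + 4)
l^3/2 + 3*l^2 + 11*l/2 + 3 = (l/2 + 1)*(l + 1)*(l + 3)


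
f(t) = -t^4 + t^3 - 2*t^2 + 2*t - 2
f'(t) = -4*t^3 + 3*t^2 - 4*t + 2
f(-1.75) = -26.36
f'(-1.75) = 39.62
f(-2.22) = -51.53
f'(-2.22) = 69.43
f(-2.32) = -58.86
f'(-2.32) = 77.38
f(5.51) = -806.15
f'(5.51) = -598.10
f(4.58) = -378.73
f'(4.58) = -337.68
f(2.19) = -19.71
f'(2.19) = -34.39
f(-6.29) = -1907.88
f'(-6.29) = 1141.29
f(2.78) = -50.14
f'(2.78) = -71.87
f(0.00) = -2.00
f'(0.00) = 2.00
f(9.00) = -5978.00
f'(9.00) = -2707.00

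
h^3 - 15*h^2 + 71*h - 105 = (h - 7)*(h - 5)*(h - 3)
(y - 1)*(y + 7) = y^2 + 6*y - 7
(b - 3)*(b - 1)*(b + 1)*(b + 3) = b^4 - 10*b^2 + 9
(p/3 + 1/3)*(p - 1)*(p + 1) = p^3/3 + p^2/3 - p/3 - 1/3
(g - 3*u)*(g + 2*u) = g^2 - g*u - 6*u^2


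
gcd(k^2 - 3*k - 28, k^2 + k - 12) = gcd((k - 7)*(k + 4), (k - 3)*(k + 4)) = k + 4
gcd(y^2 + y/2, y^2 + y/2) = y^2 + y/2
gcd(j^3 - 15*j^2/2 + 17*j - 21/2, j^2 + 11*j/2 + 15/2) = 1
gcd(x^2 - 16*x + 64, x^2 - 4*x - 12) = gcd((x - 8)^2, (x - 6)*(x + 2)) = 1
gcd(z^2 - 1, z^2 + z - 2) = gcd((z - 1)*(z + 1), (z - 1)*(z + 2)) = z - 1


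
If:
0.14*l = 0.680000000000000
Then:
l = 4.86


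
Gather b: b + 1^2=b + 1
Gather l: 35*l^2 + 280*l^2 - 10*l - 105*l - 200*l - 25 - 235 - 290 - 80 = 315*l^2 - 315*l - 630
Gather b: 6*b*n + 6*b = b*(6*n + 6)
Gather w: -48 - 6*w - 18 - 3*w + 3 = -9*w - 63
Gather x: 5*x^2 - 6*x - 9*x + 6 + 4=5*x^2 - 15*x + 10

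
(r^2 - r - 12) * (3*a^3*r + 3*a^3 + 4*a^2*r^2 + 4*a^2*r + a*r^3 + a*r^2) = 3*a^3*r^3 - 39*a^3*r - 36*a^3 + 4*a^2*r^4 - 52*a^2*r^2 - 48*a^2*r + a*r^5 - 13*a*r^3 - 12*a*r^2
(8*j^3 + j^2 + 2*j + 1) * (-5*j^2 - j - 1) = -40*j^5 - 13*j^4 - 19*j^3 - 8*j^2 - 3*j - 1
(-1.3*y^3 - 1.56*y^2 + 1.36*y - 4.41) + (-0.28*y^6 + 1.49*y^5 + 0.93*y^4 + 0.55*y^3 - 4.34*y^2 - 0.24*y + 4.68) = -0.28*y^6 + 1.49*y^5 + 0.93*y^4 - 0.75*y^3 - 5.9*y^2 + 1.12*y + 0.27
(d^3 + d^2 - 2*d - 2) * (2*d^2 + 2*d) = 2*d^5 + 4*d^4 - 2*d^3 - 8*d^2 - 4*d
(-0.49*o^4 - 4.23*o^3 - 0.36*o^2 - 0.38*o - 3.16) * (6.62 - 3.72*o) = 1.8228*o^5 + 12.4918*o^4 - 26.6634*o^3 - 0.9696*o^2 + 9.2396*o - 20.9192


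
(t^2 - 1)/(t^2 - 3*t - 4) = (t - 1)/(t - 4)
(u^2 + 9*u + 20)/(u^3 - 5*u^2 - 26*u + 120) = (u + 4)/(u^2 - 10*u + 24)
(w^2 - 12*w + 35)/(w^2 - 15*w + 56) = (w - 5)/(w - 8)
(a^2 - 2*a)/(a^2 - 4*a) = (a - 2)/(a - 4)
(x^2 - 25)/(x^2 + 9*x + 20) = (x - 5)/(x + 4)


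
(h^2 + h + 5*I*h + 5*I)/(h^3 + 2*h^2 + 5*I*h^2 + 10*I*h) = (h + 1)/(h*(h + 2))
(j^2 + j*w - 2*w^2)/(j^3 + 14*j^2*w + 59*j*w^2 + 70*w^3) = (j - w)/(j^2 + 12*j*w + 35*w^2)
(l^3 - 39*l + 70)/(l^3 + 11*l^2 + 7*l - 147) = (l^2 - 7*l + 10)/(l^2 + 4*l - 21)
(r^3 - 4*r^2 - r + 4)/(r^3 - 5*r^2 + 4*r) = (r + 1)/r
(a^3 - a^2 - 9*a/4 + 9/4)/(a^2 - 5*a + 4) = (a^2 - 9/4)/(a - 4)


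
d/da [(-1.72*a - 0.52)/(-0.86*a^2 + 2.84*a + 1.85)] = (1.4792*a^2 - 4.8848*a - (1.72*a - 2.84)*(1.72*a + 0.52) - 3.182)/(-0.86*a^2 + 2.84*a + 1.85)^2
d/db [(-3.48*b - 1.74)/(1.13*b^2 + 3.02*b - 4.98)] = (3.9324*b^2 + 3.9324*b + 22.5852)/(1.2769*b^4 + 6.8252*b^3 - 2.1344*b^2 - 30.0792*b + 24.8004)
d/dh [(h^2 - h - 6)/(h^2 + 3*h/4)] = 4*(7*h^2 + 48*h + 18)/(h^2*(16*h^2 + 24*h + 9))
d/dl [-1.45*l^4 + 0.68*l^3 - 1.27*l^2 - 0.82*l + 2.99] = -5.8*l^3 + 2.04*l^2 - 2.54*l - 0.82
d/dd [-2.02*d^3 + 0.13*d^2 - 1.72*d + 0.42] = -6.06*d^2 + 0.26*d - 1.72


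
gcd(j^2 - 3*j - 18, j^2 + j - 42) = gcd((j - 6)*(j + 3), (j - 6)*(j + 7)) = j - 6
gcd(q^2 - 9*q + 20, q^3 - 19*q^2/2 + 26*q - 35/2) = q - 5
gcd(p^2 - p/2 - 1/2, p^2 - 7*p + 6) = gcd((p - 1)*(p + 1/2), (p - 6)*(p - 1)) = p - 1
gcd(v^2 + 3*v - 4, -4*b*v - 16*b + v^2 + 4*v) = v + 4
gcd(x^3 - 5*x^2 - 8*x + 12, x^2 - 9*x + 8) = x - 1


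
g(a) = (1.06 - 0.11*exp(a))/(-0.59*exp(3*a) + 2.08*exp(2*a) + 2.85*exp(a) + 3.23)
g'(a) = (1.06 - 0.11*exp(a))*(1.77*exp(3*a) - 4.16*exp(2*a) - 2.85*exp(a))/(-0.59*exp(3*a) + 2.08*exp(2*a) + 2.85*exp(a) + 3.23)^2 - 0.11*exp(a)/(-0.59*exp(3*a) + 2.08*exp(2*a) + 2.85*exp(a) + 3.23)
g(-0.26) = 0.15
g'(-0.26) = -0.11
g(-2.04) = 0.29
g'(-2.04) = -0.04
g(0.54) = 0.08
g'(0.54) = -0.07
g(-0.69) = 0.20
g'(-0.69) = -0.10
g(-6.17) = 0.33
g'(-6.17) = -0.00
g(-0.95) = 0.22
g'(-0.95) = -0.09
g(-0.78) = 0.21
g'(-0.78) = -0.09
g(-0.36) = 0.16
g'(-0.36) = -0.10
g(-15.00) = 0.33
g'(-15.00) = 0.00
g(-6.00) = 0.33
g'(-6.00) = 0.00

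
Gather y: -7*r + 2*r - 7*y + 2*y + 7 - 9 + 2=-5*r - 5*y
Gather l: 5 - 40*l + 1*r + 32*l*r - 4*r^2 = l*(32*r - 40) - 4*r^2 + r + 5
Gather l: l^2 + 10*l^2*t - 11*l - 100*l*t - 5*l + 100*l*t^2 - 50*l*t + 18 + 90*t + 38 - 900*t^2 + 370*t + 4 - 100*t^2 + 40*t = l^2*(10*t + 1) + l*(100*t^2 - 150*t - 16) - 1000*t^2 + 500*t + 60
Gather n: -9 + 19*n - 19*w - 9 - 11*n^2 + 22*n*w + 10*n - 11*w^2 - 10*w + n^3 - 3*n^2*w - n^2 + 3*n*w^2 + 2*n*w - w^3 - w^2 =n^3 + n^2*(-3*w - 12) + n*(3*w^2 + 24*w + 29) - w^3 - 12*w^2 - 29*w - 18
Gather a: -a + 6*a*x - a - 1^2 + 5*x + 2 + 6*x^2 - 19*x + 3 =a*(6*x - 2) + 6*x^2 - 14*x + 4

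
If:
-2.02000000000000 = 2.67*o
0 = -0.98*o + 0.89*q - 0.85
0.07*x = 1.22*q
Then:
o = -0.76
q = 0.12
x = 2.13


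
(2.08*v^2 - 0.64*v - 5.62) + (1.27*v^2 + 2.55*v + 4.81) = 3.35*v^2 + 1.91*v - 0.81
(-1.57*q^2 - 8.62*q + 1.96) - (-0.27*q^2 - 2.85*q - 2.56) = -1.3*q^2 - 5.77*q + 4.52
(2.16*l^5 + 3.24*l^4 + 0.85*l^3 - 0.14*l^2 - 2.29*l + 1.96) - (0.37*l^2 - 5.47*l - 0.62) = 2.16*l^5 + 3.24*l^4 + 0.85*l^3 - 0.51*l^2 + 3.18*l + 2.58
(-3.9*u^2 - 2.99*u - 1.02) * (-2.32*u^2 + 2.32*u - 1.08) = 9.048*u^4 - 2.1112*u^3 - 0.3584*u^2 + 0.8628*u + 1.1016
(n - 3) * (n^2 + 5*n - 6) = n^3 + 2*n^2 - 21*n + 18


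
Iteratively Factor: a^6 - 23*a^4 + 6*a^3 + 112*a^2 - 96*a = (a - 1)*(a^5 + a^4 - 22*a^3 - 16*a^2 + 96*a) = (a - 4)*(a - 1)*(a^4 + 5*a^3 - 2*a^2 - 24*a) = (a - 4)*(a - 1)*(a + 4)*(a^3 + a^2 - 6*a) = (a - 4)*(a - 1)*(a + 3)*(a + 4)*(a^2 - 2*a) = (a - 4)*(a - 2)*(a - 1)*(a + 3)*(a + 4)*(a)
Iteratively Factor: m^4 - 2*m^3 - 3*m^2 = (m + 1)*(m^3 - 3*m^2) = (m - 3)*(m + 1)*(m^2) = m*(m - 3)*(m + 1)*(m)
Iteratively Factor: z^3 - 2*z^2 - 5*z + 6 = (z - 3)*(z^2 + z - 2) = (z - 3)*(z - 1)*(z + 2)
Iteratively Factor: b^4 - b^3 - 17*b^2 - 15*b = (b - 5)*(b^3 + 4*b^2 + 3*b) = (b - 5)*(b + 3)*(b^2 + b) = b*(b - 5)*(b + 3)*(b + 1)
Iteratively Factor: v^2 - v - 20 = (v - 5)*(v + 4)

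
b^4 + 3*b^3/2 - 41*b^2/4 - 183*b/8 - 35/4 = (b - 7/2)*(b + 1/2)*(b + 2)*(b + 5/2)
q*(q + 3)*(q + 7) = q^3 + 10*q^2 + 21*q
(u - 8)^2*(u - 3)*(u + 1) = u^4 - 18*u^3 + 93*u^2 - 80*u - 192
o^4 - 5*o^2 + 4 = (o - 2)*(o - 1)*(o + 1)*(o + 2)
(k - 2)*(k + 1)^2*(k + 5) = k^4 + 5*k^3 - 3*k^2 - 17*k - 10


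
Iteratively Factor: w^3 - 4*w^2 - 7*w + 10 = (w + 2)*(w^2 - 6*w + 5) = (w - 1)*(w + 2)*(w - 5)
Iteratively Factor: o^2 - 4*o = (o)*(o - 4)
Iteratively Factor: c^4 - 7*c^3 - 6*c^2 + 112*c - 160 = (c - 2)*(c^3 - 5*c^2 - 16*c + 80) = (c - 5)*(c - 2)*(c^2 - 16) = (c - 5)*(c - 4)*(c - 2)*(c + 4)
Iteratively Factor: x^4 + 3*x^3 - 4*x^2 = (x)*(x^3 + 3*x^2 - 4*x) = x*(x - 1)*(x^2 + 4*x) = x*(x - 1)*(x + 4)*(x)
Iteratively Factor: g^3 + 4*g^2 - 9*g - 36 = (g + 4)*(g^2 - 9) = (g - 3)*(g + 4)*(g + 3)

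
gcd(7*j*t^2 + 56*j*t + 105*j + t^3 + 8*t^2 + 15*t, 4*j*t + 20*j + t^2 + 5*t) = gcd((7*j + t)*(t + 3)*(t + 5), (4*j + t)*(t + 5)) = t + 5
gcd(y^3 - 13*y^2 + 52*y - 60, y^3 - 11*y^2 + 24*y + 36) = y - 6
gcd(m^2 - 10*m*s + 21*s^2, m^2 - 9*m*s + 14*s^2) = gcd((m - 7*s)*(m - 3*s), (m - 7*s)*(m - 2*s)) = -m + 7*s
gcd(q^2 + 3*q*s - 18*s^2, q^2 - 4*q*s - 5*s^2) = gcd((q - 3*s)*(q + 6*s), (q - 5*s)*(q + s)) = 1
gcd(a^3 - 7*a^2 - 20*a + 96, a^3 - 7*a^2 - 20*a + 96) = a^3 - 7*a^2 - 20*a + 96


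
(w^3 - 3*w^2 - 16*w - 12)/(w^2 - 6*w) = w + 3 + 2/w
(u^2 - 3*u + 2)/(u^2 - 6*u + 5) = (u - 2)/(u - 5)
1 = 1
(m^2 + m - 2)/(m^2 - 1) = (m + 2)/(m + 1)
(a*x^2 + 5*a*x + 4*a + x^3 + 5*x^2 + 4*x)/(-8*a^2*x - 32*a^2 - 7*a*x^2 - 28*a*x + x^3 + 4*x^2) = (x + 1)/(-8*a + x)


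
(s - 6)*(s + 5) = s^2 - s - 30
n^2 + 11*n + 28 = (n + 4)*(n + 7)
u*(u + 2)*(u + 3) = u^3 + 5*u^2 + 6*u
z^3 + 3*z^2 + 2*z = z*(z + 1)*(z + 2)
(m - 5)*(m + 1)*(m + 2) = m^3 - 2*m^2 - 13*m - 10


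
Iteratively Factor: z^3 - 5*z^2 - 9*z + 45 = (z - 5)*(z^2 - 9) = (z - 5)*(z - 3)*(z + 3)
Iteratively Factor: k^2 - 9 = (k - 3)*(k + 3)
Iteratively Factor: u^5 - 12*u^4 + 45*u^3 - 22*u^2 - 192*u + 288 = (u - 4)*(u^4 - 8*u^3 + 13*u^2 + 30*u - 72) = (u - 4)*(u - 3)*(u^3 - 5*u^2 - 2*u + 24) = (u - 4)*(u - 3)*(u + 2)*(u^2 - 7*u + 12) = (u - 4)^2*(u - 3)*(u + 2)*(u - 3)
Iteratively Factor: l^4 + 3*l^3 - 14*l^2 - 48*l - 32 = (l + 1)*(l^3 + 2*l^2 - 16*l - 32) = (l - 4)*(l + 1)*(l^2 + 6*l + 8) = (l - 4)*(l + 1)*(l + 2)*(l + 4)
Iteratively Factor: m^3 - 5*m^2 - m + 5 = (m + 1)*(m^2 - 6*m + 5) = (m - 1)*(m + 1)*(m - 5)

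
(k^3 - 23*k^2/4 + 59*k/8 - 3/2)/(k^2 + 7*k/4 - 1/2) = (k^2 - 11*k/2 + 6)/(k + 2)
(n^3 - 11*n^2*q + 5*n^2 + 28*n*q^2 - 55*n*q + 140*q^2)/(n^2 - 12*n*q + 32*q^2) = (-n^2 + 7*n*q - 5*n + 35*q)/(-n + 8*q)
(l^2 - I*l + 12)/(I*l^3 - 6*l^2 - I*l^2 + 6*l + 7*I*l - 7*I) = (-I*l^2 - l - 12*I)/(l^3 + l^2*(-1 + 6*I) + l*(7 - 6*I) - 7)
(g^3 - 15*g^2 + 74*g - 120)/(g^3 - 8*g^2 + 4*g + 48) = (g - 5)/(g + 2)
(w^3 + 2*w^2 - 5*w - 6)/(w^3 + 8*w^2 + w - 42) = (w + 1)/(w + 7)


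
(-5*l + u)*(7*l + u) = -35*l^2 + 2*l*u + u^2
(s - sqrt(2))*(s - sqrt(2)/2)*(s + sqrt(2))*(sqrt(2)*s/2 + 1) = sqrt(2)*s^4/2 + s^3/2 - 3*sqrt(2)*s^2/2 - s + sqrt(2)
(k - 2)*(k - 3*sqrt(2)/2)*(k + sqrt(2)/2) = k^3 - 2*k^2 - sqrt(2)*k^2 - 3*k/2 + 2*sqrt(2)*k + 3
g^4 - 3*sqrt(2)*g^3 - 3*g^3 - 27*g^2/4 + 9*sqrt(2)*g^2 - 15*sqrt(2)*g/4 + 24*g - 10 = (g - 5/2)*(g - 1/2)*(g - 4*sqrt(2))*(g + sqrt(2))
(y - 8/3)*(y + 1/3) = y^2 - 7*y/3 - 8/9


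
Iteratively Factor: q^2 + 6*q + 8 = (q + 2)*(q + 4)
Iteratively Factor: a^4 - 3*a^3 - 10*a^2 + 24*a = (a - 4)*(a^3 + a^2 - 6*a) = (a - 4)*(a - 2)*(a^2 + 3*a) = (a - 4)*(a - 2)*(a + 3)*(a)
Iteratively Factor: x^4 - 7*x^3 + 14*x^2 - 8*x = (x)*(x^3 - 7*x^2 + 14*x - 8) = x*(x - 1)*(x^2 - 6*x + 8) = x*(x - 2)*(x - 1)*(x - 4)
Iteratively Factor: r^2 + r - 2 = (r + 2)*(r - 1)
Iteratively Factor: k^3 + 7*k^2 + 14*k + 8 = (k + 1)*(k^2 + 6*k + 8) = (k + 1)*(k + 2)*(k + 4)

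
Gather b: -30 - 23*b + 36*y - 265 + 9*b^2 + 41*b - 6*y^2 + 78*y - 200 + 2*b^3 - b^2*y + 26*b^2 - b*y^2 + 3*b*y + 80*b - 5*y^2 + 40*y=2*b^3 + b^2*(35 - y) + b*(-y^2 + 3*y + 98) - 11*y^2 + 154*y - 495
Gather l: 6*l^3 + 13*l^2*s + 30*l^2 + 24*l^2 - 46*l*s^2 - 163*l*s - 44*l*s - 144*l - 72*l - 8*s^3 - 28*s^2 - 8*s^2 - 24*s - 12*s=6*l^3 + l^2*(13*s + 54) + l*(-46*s^2 - 207*s - 216) - 8*s^3 - 36*s^2 - 36*s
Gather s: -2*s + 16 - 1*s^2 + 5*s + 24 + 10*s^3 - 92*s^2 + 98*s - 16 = 10*s^3 - 93*s^2 + 101*s + 24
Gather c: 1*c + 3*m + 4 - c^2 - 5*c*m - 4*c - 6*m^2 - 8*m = -c^2 + c*(-5*m - 3) - 6*m^2 - 5*m + 4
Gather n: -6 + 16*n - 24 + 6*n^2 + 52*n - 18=6*n^2 + 68*n - 48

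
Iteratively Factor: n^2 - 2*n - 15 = (n - 5)*(n + 3)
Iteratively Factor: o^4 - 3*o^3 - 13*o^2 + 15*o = (o - 5)*(o^3 + 2*o^2 - 3*o) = (o - 5)*(o - 1)*(o^2 + 3*o) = (o - 5)*(o - 1)*(o + 3)*(o)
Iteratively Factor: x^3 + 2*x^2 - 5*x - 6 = (x - 2)*(x^2 + 4*x + 3) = (x - 2)*(x + 3)*(x + 1)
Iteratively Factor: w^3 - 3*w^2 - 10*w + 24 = (w + 3)*(w^2 - 6*w + 8) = (w - 2)*(w + 3)*(w - 4)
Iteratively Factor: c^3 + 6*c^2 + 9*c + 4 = (c + 1)*(c^2 + 5*c + 4) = (c + 1)*(c + 4)*(c + 1)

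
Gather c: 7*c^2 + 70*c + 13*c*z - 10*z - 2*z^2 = 7*c^2 + c*(13*z + 70) - 2*z^2 - 10*z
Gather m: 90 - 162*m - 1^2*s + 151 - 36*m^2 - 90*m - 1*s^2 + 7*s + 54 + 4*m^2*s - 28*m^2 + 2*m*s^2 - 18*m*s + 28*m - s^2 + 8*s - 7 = m^2*(4*s - 64) + m*(2*s^2 - 18*s - 224) - 2*s^2 + 14*s + 288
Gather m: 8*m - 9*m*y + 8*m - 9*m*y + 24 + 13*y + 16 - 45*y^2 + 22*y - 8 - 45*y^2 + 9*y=m*(16 - 18*y) - 90*y^2 + 44*y + 32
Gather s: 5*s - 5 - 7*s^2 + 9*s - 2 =-7*s^2 + 14*s - 7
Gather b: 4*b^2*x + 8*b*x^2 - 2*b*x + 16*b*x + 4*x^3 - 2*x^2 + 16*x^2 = 4*b^2*x + b*(8*x^2 + 14*x) + 4*x^3 + 14*x^2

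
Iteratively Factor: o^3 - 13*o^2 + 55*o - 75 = (o - 3)*(o^2 - 10*o + 25) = (o - 5)*(o - 3)*(o - 5)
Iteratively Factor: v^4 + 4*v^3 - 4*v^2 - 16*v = (v - 2)*(v^3 + 6*v^2 + 8*v) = v*(v - 2)*(v^2 + 6*v + 8) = v*(v - 2)*(v + 2)*(v + 4)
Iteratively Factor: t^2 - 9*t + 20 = (t - 5)*(t - 4)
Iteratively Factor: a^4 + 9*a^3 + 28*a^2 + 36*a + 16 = (a + 4)*(a^3 + 5*a^2 + 8*a + 4) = (a + 2)*(a + 4)*(a^2 + 3*a + 2) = (a + 1)*(a + 2)*(a + 4)*(a + 2)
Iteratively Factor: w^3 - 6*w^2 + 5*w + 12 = (w - 4)*(w^2 - 2*w - 3) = (w - 4)*(w - 3)*(w + 1)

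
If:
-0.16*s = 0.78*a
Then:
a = -0.205128205128205*s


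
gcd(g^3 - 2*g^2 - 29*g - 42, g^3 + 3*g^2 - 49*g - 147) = g^2 - 4*g - 21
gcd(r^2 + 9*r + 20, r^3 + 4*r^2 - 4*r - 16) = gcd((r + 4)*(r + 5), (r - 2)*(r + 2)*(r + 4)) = r + 4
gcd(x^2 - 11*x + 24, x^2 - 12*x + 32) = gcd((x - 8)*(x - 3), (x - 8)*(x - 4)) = x - 8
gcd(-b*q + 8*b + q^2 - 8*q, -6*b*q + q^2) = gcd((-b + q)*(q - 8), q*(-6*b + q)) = 1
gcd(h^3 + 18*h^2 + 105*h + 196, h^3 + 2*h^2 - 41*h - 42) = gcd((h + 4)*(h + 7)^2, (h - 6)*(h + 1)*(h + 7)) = h + 7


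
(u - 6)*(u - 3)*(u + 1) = u^3 - 8*u^2 + 9*u + 18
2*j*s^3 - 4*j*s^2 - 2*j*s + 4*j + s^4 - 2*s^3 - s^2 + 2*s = (2*j + s)*(s - 2)*(s - 1)*(s + 1)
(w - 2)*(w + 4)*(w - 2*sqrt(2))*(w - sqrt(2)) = w^4 - 3*sqrt(2)*w^3 + 2*w^3 - 6*sqrt(2)*w^2 - 4*w^2 + 8*w + 24*sqrt(2)*w - 32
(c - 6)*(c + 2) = c^2 - 4*c - 12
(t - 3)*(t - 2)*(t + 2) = t^3 - 3*t^2 - 4*t + 12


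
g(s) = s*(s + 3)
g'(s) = 2*s + 3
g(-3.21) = 0.67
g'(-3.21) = -3.42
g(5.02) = 40.26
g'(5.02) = 13.04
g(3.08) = 18.73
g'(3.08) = 9.16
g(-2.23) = -1.72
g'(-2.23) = -1.46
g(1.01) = 4.05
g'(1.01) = 5.02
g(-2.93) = -0.21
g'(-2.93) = -2.86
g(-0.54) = -1.33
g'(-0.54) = 1.92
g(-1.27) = -2.20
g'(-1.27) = 0.46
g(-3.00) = 0.00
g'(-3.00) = -3.00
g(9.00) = 108.00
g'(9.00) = 21.00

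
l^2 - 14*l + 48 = (l - 8)*(l - 6)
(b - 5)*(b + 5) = b^2 - 25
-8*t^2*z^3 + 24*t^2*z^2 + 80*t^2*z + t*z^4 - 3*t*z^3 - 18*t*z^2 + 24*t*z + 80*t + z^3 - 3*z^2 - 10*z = (-8*t + z)*(z - 5)*(z + 2)*(t*z + 1)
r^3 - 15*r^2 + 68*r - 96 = (r - 8)*(r - 4)*(r - 3)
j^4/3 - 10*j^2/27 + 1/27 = (j/3 + 1/3)*(j - 1)*(j - 1/3)*(j + 1/3)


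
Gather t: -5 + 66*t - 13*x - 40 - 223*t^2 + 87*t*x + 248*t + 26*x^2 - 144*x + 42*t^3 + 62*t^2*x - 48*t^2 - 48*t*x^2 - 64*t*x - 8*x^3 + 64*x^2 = 42*t^3 + t^2*(62*x - 271) + t*(-48*x^2 + 23*x + 314) - 8*x^3 + 90*x^2 - 157*x - 45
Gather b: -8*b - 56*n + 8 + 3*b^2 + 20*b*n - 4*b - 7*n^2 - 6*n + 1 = 3*b^2 + b*(20*n - 12) - 7*n^2 - 62*n + 9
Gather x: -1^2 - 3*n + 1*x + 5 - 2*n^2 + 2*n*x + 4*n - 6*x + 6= -2*n^2 + n + x*(2*n - 5) + 10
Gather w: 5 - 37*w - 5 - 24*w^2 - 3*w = -24*w^2 - 40*w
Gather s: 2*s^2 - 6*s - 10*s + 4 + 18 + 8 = 2*s^2 - 16*s + 30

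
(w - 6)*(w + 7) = w^2 + w - 42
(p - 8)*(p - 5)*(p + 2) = p^3 - 11*p^2 + 14*p + 80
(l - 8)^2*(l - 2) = l^3 - 18*l^2 + 96*l - 128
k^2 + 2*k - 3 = (k - 1)*(k + 3)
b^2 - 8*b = b*(b - 8)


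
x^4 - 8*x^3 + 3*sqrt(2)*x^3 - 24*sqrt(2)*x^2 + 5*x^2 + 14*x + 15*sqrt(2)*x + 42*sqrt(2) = (x - 7)*(x - 2)*(x + 1)*(x + 3*sqrt(2))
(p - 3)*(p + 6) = p^2 + 3*p - 18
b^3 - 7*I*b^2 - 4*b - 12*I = (b - 6*I)*(b - 2*I)*(b + I)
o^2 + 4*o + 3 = (o + 1)*(o + 3)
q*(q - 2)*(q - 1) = q^3 - 3*q^2 + 2*q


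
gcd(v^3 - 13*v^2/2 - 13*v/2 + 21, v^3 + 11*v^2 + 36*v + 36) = v + 2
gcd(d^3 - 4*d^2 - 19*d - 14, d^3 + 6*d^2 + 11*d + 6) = d^2 + 3*d + 2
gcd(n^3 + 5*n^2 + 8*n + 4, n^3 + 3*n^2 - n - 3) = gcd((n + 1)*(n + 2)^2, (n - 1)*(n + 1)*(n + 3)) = n + 1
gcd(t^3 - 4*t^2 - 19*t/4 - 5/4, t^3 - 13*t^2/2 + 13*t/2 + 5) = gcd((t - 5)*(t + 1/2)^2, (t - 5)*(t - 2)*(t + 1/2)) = t^2 - 9*t/2 - 5/2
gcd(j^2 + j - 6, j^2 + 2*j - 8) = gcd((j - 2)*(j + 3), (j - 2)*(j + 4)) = j - 2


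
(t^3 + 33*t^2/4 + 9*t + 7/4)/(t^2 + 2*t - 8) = (4*t^3 + 33*t^2 + 36*t + 7)/(4*(t^2 + 2*t - 8))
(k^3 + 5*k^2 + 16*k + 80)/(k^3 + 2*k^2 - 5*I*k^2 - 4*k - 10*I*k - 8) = (k^2 + k*(5 + 4*I) + 20*I)/(k^2 + k*(2 - I) - 2*I)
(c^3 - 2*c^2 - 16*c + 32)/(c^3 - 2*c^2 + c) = (c^3 - 2*c^2 - 16*c + 32)/(c*(c^2 - 2*c + 1))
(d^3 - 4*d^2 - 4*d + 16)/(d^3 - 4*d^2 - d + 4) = (d^2 - 4)/(d^2 - 1)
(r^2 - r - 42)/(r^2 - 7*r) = (r + 6)/r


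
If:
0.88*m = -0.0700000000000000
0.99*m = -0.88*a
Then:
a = 0.09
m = -0.08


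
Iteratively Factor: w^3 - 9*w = (w + 3)*(w^2 - 3*w) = (w - 3)*(w + 3)*(w)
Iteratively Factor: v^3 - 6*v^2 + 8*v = (v - 4)*(v^2 - 2*v) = (v - 4)*(v - 2)*(v)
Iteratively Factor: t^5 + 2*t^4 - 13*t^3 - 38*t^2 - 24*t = (t + 3)*(t^4 - t^3 - 10*t^2 - 8*t) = t*(t + 3)*(t^3 - t^2 - 10*t - 8) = t*(t - 4)*(t + 3)*(t^2 + 3*t + 2) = t*(t - 4)*(t + 1)*(t + 3)*(t + 2)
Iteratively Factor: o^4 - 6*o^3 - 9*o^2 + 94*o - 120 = (o + 4)*(o^3 - 10*o^2 + 31*o - 30) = (o - 3)*(o + 4)*(o^2 - 7*o + 10) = (o - 3)*(o - 2)*(o + 4)*(o - 5)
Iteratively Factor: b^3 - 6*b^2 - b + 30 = (b - 3)*(b^2 - 3*b - 10) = (b - 3)*(b + 2)*(b - 5)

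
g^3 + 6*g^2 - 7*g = g*(g - 1)*(g + 7)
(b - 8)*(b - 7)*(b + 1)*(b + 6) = b^4 - 8*b^3 - 43*b^2 + 302*b + 336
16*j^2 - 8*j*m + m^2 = (-4*j + m)^2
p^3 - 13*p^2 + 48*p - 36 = (p - 6)^2*(p - 1)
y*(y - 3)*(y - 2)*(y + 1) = y^4 - 4*y^3 + y^2 + 6*y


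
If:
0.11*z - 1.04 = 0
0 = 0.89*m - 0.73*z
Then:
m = 7.75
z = 9.45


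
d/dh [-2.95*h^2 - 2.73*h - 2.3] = -5.9*h - 2.73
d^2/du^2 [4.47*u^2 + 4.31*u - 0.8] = 8.94000000000000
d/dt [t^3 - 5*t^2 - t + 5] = 3*t^2 - 10*t - 1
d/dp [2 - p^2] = -2*p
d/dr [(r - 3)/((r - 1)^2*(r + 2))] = (-2*r^2 + 7*r + 7)/(r^5 + r^4 - 5*r^3 - r^2 + 8*r - 4)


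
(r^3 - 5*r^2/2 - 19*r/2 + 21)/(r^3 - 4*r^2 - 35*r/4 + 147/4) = 2*(r - 2)/(2*r - 7)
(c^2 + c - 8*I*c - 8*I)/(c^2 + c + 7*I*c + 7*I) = (c - 8*I)/(c + 7*I)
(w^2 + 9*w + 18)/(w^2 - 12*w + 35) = (w^2 + 9*w + 18)/(w^2 - 12*w + 35)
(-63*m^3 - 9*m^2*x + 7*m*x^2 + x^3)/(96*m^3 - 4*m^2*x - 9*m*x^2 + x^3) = (-21*m^2 + 4*m*x + x^2)/(32*m^2 - 12*m*x + x^2)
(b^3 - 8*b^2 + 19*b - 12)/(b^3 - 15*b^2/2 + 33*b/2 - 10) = 2*(b - 3)/(2*b - 5)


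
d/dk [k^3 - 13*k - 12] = 3*k^2 - 13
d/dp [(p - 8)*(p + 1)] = 2*p - 7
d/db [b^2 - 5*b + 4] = 2*b - 5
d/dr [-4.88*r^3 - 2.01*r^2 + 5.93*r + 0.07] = -14.64*r^2 - 4.02*r + 5.93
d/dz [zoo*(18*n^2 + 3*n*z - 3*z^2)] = zoo*(n + z)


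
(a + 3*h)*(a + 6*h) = a^2 + 9*a*h + 18*h^2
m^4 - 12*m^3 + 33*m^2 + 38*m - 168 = (m - 7)*(m - 4)*(m - 3)*(m + 2)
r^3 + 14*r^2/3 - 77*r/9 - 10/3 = (r - 5/3)*(r + 1/3)*(r + 6)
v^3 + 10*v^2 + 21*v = v*(v + 3)*(v + 7)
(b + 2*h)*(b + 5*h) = b^2 + 7*b*h + 10*h^2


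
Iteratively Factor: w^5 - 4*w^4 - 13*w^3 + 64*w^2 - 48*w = (w - 4)*(w^4 - 13*w^2 + 12*w) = (w - 4)*(w + 4)*(w^3 - 4*w^2 + 3*w) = w*(w - 4)*(w + 4)*(w^2 - 4*w + 3) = w*(w - 4)*(w - 1)*(w + 4)*(w - 3)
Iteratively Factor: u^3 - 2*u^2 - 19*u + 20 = (u + 4)*(u^2 - 6*u + 5) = (u - 1)*(u + 4)*(u - 5)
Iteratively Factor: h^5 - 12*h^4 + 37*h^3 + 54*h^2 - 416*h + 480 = (h - 5)*(h^4 - 7*h^3 + 2*h^2 + 64*h - 96) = (h - 5)*(h - 4)*(h^3 - 3*h^2 - 10*h + 24) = (h - 5)*(h - 4)*(h + 3)*(h^2 - 6*h + 8) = (h - 5)*(h - 4)*(h - 2)*(h + 3)*(h - 4)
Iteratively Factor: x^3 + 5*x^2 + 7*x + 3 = (x + 1)*(x^2 + 4*x + 3) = (x + 1)*(x + 3)*(x + 1)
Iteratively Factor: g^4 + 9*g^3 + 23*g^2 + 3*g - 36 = (g - 1)*(g^3 + 10*g^2 + 33*g + 36) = (g - 1)*(g + 4)*(g^2 + 6*g + 9) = (g - 1)*(g + 3)*(g + 4)*(g + 3)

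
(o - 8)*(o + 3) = o^2 - 5*o - 24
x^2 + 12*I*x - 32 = (x + 4*I)*(x + 8*I)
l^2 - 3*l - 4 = (l - 4)*(l + 1)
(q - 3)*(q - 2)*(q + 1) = q^3 - 4*q^2 + q + 6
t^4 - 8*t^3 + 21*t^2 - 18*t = t*(t - 3)^2*(t - 2)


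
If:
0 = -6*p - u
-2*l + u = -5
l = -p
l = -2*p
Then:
No Solution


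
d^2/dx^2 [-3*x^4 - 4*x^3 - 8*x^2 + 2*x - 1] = -36*x^2 - 24*x - 16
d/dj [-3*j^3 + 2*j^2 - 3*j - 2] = -9*j^2 + 4*j - 3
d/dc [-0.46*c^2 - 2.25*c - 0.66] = -0.92*c - 2.25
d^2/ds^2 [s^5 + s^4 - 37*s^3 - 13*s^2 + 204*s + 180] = 20*s^3 + 12*s^2 - 222*s - 26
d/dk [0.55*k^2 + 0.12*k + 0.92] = 1.1*k + 0.12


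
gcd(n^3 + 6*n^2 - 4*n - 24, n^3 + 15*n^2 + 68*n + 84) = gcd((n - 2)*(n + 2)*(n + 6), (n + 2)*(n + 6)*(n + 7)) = n^2 + 8*n + 12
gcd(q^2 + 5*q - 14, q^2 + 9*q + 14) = q + 7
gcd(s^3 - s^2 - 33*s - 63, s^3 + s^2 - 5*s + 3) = s + 3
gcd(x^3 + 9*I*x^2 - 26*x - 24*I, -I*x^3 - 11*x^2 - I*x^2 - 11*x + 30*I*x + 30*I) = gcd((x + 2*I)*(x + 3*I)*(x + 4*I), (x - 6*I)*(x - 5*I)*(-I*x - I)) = 1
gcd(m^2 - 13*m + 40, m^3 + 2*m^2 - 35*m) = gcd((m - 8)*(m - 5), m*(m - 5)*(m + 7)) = m - 5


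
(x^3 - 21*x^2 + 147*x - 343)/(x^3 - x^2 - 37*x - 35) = (x^2 - 14*x + 49)/(x^2 + 6*x + 5)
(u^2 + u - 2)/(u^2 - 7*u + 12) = (u^2 + u - 2)/(u^2 - 7*u + 12)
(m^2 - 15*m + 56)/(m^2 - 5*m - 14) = (m - 8)/(m + 2)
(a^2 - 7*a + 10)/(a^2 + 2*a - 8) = (a - 5)/(a + 4)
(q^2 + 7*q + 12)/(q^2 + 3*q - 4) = (q + 3)/(q - 1)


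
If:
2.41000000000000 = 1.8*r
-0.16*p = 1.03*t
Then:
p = -6.4375*t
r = 1.34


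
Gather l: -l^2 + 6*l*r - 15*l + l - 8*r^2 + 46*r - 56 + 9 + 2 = -l^2 + l*(6*r - 14) - 8*r^2 + 46*r - 45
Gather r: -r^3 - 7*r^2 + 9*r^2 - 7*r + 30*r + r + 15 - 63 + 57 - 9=-r^3 + 2*r^2 + 24*r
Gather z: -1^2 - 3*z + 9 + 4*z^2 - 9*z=4*z^2 - 12*z + 8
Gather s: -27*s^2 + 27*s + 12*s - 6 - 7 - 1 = -27*s^2 + 39*s - 14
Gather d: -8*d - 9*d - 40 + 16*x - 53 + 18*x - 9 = -17*d + 34*x - 102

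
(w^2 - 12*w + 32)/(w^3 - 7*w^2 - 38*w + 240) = (w - 4)/(w^2 + w - 30)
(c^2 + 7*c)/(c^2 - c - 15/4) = 4*c*(c + 7)/(4*c^2 - 4*c - 15)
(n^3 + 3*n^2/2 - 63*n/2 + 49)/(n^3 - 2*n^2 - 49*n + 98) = (n - 7/2)/(n - 7)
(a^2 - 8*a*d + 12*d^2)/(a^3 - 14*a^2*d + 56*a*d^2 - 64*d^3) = (a - 6*d)/(a^2 - 12*a*d + 32*d^2)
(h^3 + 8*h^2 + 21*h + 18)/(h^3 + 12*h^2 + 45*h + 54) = (h + 2)/(h + 6)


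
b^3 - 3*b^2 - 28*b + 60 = (b - 6)*(b - 2)*(b + 5)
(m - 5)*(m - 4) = m^2 - 9*m + 20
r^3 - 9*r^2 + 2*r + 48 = (r - 8)*(r - 3)*(r + 2)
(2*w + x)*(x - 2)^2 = 2*w*x^2 - 8*w*x + 8*w + x^3 - 4*x^2 + 4*x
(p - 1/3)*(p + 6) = p^2 + 17*p/3 - 2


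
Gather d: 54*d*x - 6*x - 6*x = 54*d*x - 12*x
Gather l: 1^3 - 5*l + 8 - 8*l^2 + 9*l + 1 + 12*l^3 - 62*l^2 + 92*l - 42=12*l^3 - 70*l^2 + 96*l - 32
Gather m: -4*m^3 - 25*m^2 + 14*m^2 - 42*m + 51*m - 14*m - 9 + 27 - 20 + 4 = -4*m^3 - 11*m^2 - 5*m + 2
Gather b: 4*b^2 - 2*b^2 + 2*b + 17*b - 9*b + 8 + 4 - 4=2*b^2 + 10*b + 8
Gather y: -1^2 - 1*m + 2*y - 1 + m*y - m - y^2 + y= -2*m - y^2 + y*(m + 3) - 2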